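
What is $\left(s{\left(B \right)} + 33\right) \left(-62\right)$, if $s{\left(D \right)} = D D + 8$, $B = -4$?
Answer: $-3534$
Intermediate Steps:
$s{\left(D \right)} = 8 + D^{2}$ ($s{\left(D \right)} = D^{2} + 8 = 8 + D^{2}$)
$\left(s{\left(B \right)} + 33\right) \left(-62\right) = \left(\left(8 + \left(-4\right)^{2}\right) + 33\right) \left(-62\right) = \left(\left(8 + 16\right) + 33\right) \left(-62\right) = \left(24 + 33\right) \left(-62\right) = 57 \left(-62\right) = -3534$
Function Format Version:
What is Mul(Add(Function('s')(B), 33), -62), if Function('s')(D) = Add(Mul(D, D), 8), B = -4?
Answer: -3534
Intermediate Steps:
Function('s')(D) = Add(8, Pow(D, 2)) (Function('s')(D) = Add(Pow(D, 2), 8) = Add(8, Pow(D, 2)))
Mul(Add(Function('s')(B), 33), -62) = Mul(Add(Add(8, Pow(-4, 2)), 33), -62) = Mul(Add(Add(8, 16), 33), -62) = Mul(Add(24, 33), -62) = Mul(57, -62) = -3534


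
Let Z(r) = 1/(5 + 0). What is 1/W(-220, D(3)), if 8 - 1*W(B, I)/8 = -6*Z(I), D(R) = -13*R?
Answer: 5/368 ≈ 0.013587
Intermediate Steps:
Z(r) = ⅕ (Z(r) = 1/5 = ⅕)
W(B, I) = 368/5 (W(B, I) = 64 - (-48)/5 = 64 - 8*(-6/5) = 64 + 48/5 = 368/5)
1/W(-220, D(3)) = 1/(368/5) = 5/368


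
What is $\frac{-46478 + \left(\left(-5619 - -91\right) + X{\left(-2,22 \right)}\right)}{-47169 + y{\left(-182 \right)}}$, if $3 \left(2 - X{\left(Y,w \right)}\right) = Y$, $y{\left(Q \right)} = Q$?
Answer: $\frac{156010}{142053} \approx 1.0983$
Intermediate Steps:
$X{\left(Y,w \right)} = 2 - \frac{Y}{3}$
$\frac{-46478 + \left(\left(-5619 - -91\right) + X{\left(-2,22 \right)}\right)}{-47169 + y{\left(-182 \right)}} = \frac{-46478 + \left(\left(-5619 - -91\right) + \left(2 - - \frac{2}{3}\right)\right)}{-47169 - 182} = \frac{-46478 + \left(\left(-5619 + \left(123 - 32\right)\right) + \left(2 + \frac{2}{3}\right)\right)}{-47351} = \left(-46478 + \left(\left(-5619 + 91\right) + \frac{8}{3}\right)\right) \left(- \frac{1}{47351}\right) = \left(-46478 + \left(-5528 + \frac{8}{3}\right)\right) \left(- \frac{1}{47351}\right) = \left(-46478 - \frac{16576}{3}\right) \left(- \frac{1}{47351}\right) = \left(- \frac{156010}{3}\right) \left(- \frac{1}{47351}\right) = \frac{156010}{142053}$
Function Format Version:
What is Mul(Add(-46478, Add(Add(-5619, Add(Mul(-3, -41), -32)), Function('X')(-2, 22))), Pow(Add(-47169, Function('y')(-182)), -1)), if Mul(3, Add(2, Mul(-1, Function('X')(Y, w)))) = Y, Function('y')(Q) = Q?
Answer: Rational(156010, 142053) ≈ 1.0983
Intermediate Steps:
Function('X')(Y, w) = Add(2, Mul(Rational(-1, 3), Y))
Mul(Add(-46478, Add(Add(-5619, Add(Mul(-3, -41), -32)), Function('X')(-2, 22))), Pow(Add(-47169, Function('y')(-182)), -1)) = Mul(Add(-46478, Add(Add(-5619, Add(Mul(-3, -41), -32)), Add(2, Mul(Rational(-1, 3), -2)))), Pow(Add(-47169, -182), -1)) = Mul(Add(-46478, Add(Add(-5619, Add(123, -32)), Add(2, Rational(2, 3)))), Pow(-47351, -1)) = Mul(Add(-46478, Add(Add(-5619, 91), Rational(8, 3))), Rational(-1, 47351)) = Mul(Add(-46478, Add(-5528, Rational(8, 3))), Rational(-1, 47351)) = Mul(Add(-46478, Rational(-16576, 3)), Rational(-1, 47351)) = Mul(Rational(-156010, 3), Rational(-1, 47351)) = Rational(156010, 142053)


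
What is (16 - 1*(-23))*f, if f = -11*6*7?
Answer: -18018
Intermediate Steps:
f = -462 (f = -66*7 = -462)
(16 - 1*(-23))*f = (16 - 1*(-23))*(-462) = (16 + 23)*(-462) = 39*(-462) = -18018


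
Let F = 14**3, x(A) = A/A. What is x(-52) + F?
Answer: 2745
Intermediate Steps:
x(A) = 1
F = 2744
x(-52) + F = 1 + 2744 = 2745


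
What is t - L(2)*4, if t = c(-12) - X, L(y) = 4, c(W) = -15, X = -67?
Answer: 36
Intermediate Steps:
t = 52 (t = -15 - 1*(-67) = -15 + 67 = 52)
t - L(2)*4 = 52 - 4*4 = 52 - 1*16 = 52 - 16 = 36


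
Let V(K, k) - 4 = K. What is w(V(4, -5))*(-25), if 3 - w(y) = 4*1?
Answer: 25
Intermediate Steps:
V(K, k) = 4 + K
w(y) = -1 (w(y) = 3 - 4 = -1)
w(V(4, -5))*(-25) = -1*(-25) = 25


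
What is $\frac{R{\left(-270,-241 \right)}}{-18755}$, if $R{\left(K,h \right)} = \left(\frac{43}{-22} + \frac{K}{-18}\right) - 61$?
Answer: $\frac{211}{82522} \approx 0.0025569$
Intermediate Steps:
$R{\left(K,h \right)} = - \frac{1385}{22} - \frac{K}{18}$ ($R{\left(K,h \right)} = \left(43 \left(- \frac{1}{22}\right) + K \left(- \frac{1}{18}\right)\right) - 61 = \left(- \frac{43}{22} - \frac{K}{18}\right) - 61 = - \frac{1385}{22} - \frac{K}{18}$)
$\frac{R{\left(-270,-241 \right)}}{-18755} = \frac{- \frac{1385}{22} - -15}{-18755} = \left(- \frac{1385}{22} + 15\right) \left(- \frac{1}{18755}\right) = \left(- \frac{1055}{22}\right) \left(- \frac{1}{18755}\right) = \frac{211}{82522}$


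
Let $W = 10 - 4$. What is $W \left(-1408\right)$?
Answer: $-8448$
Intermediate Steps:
$W = 6$
$W \left(-1408\right) = 6 \left(-1408\right) = -8448$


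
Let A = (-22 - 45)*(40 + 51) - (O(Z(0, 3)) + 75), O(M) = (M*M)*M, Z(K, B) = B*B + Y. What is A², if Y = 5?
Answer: 79495056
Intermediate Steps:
Z(K, B) = 5 + B² (Z(K, B) = B*B + 5 = B² + 5 = 5 + B²)
O(M) = M³ (O(M) = M²*M = M³)
A = -8916 (A = (-22 - 45)*(40 + 51) - ((5 + 3²)³ + 75) = -67*91 - ((5 + 9)³ + 75) = -6097 - (14³ + 75) = -6097 - (2744 + 75) = -6097 - 1*2819 = -6097 - 2819 = -8916)
A² = (-8916)² = 79495056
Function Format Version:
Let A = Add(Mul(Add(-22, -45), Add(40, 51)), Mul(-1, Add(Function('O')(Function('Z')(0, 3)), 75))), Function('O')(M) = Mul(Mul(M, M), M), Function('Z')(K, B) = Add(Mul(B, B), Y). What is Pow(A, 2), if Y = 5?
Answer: 79495056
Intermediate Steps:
Function('Z')(K, B) = Add(5, Pow(B, 2)) (Function('Z')(K, B) = Add(Mul(B, B), 5) = Add(Pow(B, 2), 5) = Add(5, Pow(B, 2)))
Function('O')(M) = Pow(M, 3) (Function('O')(M) = Mul(Pow(M, 2), M) = Pow(M, 3))
A = -8916 (A = Add(Mul(Add(-22, -45), Add(40, 51)), Mul(-1, Add(Pow(Add(5, Pow(3, 2)), 3), 75))) = Add(Mul(-67, 91), Mul(-1, Add(Pow(Add(5, 9), 3), 75))) = Add(-6097, Mul(-1, Add(Pow(14, 3), 75))) = Add(-6097, Mul(-1, Add(2744, 75))) = Add(-6097, Mul(-1, 2819)) = Add(-6097, -2819) = -8916)
Pow(A, 2) = Pow(-8916, 2) = 79495056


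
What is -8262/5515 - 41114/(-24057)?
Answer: 27984776/132674355 ≈ 0.21093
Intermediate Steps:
-8262/5515 - 41114/(-24057) = -8262*1/5515 - 41114*(-1/24057) = -8262/5515 + 41114/24057 = 27984776/132674355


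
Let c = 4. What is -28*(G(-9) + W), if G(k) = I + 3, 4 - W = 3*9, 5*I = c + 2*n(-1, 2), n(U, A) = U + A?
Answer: 2632/5 ≈ 526.40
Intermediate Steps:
n(U, A) = A + U
I = 6/5 (I = (4 + 2*(2 - 1))/5 = (4 + 2*1)/5 = (4 + 2)/5 = (1/5)*6 = 6/5 ≈ 1.2000)
W = -23 (W = 4 - 3*9 = 4 - 1*27 = 4 - 27 = -23)
G(k) = 21/5 (G(k) = 6/5 + 3 = 21/5)
-28*(G(-9) + W) = -28*(21/5 - 23) = -28*(-94/5) = 2632/5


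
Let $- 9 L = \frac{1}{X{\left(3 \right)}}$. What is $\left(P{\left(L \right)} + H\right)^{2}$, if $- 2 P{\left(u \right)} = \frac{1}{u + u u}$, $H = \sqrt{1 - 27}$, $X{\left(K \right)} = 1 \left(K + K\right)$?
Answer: $\frac{2052730}{2809} + \frac{2916 i \sqrt{26}}{53} \approx 730.77 + 280.54 i$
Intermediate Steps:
$X{\left(K \right)} = 2 K$ ($X{\left(K \right)} = 1 \cdot 2 K = 2 K$)
$H = i \sqrt{26}$ ($H = \sqrt{-26} = i \sqrt{26} \approx 5.099 i$)
$L = - \frac{1}{54}$ ($L = - \frac{1}{9 \cdot 2 \cdot 3} = - \frac{1}{9 \cdot 6} = \left(- \frac{1}{9}\right) \frac{1}{6} = - \frac{1}{54} \approx -0.018519$)
$P{\left(u \right)} = - \frac{1}{2 \left(u + u^{2}\right)}$ ($P{\left(u \right)} = - \frac{1}{2 \left(u + u u\right)} = - \frac{1}{2 \left(u + u^{2}\right)}$)
$\left(P{\left(L \right)} + H\right)^{2} = \left(- \frac{1}{2 \left(- \frac{1}{54}\right) \left(1 - \frac{1}{54}\right)} + i \sqrt{26}\right)^{2} = \left(\left(- \frac{1}{2}\right) \left(-54\right) \frac{1}{\frac{53}{54}} + i \sqrt{26}\right)^{2} = \left(\left(- \frac{1}{2}\right) \left(-54\right) \frac{54}{53} + i \sqrt{26}\right)^{2} = \left(\frac{1458}{53} + i \sqrt{26}\right)^{2}$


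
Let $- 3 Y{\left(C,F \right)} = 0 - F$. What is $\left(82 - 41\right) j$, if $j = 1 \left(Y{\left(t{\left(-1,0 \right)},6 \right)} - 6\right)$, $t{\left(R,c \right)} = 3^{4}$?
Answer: $-164$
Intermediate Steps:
$t{\left(R,c \right)} = 81$
$Y{\left(C,F \right)} = \frac{F}{3}$ ($Y{\left(C,F \right)} = - \frac{0 - F}{3} = - \frac{\left(-1\right) F}{3} = \frac{F}{3}$)
$j = -4$ ($j = 1 \left(\frac{1}{3} \cdot 6 - 6\right) = 1 \left(2 - 6\right) = 1 \left(-4\right) = -4$)
$\left(82 - 41\right) j = \left(82 - 41\right) \left(-4\right) = 41 \left(-4\right) = -164$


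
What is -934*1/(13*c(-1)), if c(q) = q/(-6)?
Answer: -5604/13 ≈ -431.08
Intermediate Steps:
c(q) = -q/6 (c(q) = q*(-⅙) = -q/6)
-934*1/(13*c(-1)) = -934/(13*(-⅙*(-1))) = -934/(13*(⅙)) = -934/13/6 = -934*6/13 = -5604/13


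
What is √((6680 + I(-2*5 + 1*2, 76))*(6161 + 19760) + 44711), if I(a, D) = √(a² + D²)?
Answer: √(173196991 + 103684*√365) ≈ 13235.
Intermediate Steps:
I(a, D) = √(D² + a²)
√((6680 + I(-2*5 + 1*2, 76))*(6161 + 19760) + 44711) = √((6680 + √(76² + (-2*5 + 1*2)²))*(6161 + 19760) + 44711) = √((6680 + √(5776 + (-10 + 2)²))*25921 + 44711) = √((6680 + √(5776 + (-8)²))*25921 + 44711) = √((6680 + √(5776 + 64))*25921 + 44711) = √((6680 + √5840)*25921 + 44711) = √((6680 + 4*√365)*25921 + 44711) = √((173152280 + 103684*√365) + 44711) = √(173196991 + 103684*√365)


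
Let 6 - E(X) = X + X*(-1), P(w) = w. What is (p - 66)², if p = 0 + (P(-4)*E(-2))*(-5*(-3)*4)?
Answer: 2268036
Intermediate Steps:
E(X) = 6 (E(X) = 6 - (X + X*(-1)) = 6 - (X - X) = 6 - 1*0 = 6 + 0 = 6)
p = -1440 (p = 0 + (-4*6)*(-5*(-3)*4) = 0 - 360*4 = 0 - 24*60 = 0 - 1440 = -1440)
(p - 66)² = (-1440 - 66)² = (-1506)² = 2268036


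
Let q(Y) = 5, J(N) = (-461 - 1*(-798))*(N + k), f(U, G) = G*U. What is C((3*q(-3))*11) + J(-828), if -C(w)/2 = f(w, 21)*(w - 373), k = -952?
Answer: 841580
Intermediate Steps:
J(N) = -320824 + 337*N (J(N) = (-461 - 1*(-798))*(N - 952) = (-461 + 798)*(-952 + N) = 337*(-952 + N) = -320824 + 337*N)
C(w) = -42*w*(-373 + w) (C(w) = -2*21*w*(w - 373) = -2*21*w*(-373 + w) = -42*w*(-373 + w))
C((3*q(-3))*11) + J(-828) = 42*((3*5)*11)*(373 - 3*5*11) + (-320824 + 337*(-828)) = 42*(15*11)*(373 - 15*11) + (-320824 - 279036) = 42*165*(373 - 1*165) - 599860 = 42*165*(373 - 165) - 599860 = 42*165*208 - 599860 = 1441440 - 599860 = 841580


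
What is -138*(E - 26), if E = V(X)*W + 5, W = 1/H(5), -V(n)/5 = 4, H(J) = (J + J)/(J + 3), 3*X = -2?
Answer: 5106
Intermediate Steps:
X = -⅔ (X = (⅓)*(-2) = -⅔ ≈ -0.66667)
H(J) = 2*J/(3 + J) (H(J) = (2*J)/(3 + J) = 2*J/(3 + J))
V(n) = -20 (V(n) = -5*4 = -20)
W = ⅘ (W = 1/(2*5/(3 + 5)) = 1/(2*5/8) = 1/(2*5*(⅛)) = 1/(5/4) = ⅘ ≈ 0.80000)
E = -11 (E = -20*⅘ + 5 = -16 + 5 = -11)
-138*(E - 26) = -138*(-11 - 26) = -138*(-37) = 5106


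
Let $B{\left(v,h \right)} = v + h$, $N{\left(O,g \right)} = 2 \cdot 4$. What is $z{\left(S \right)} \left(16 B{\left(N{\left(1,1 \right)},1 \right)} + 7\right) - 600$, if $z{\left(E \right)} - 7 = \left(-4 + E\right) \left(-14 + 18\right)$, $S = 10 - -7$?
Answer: $8309$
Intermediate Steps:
$S = 17$ ($S = 10 + 7 = 17$)
$z{\left(E \right)} = -9 + 4 E$ ($z{\left(E \right)} = 7 + \left(-4 + E\right) \left(-14 + 18\right) = 7 + \left(-4 + E\right) 4 = 7 + \left(-16 + 4 E\right) = -9 + 4 E$)
$N{\left(O,g \right)} = 8$
$B{\left(v,h \right)} = h + v$
$z{\left(S \right)} \left(16 B{\left(N{\left(1,1 \right)},1 \right)} + 7\right) - 600 = \left(-9 + 4 \cdot 17\right) \left(16 \left(1 + 8\right) + 7\right) - 600 = \left(-9 + 68\right) \left(16 \cdot 9 + 7\right) - 600 = 59 \left(144 + 7\right) - 600 = 59 \cdot 151 - 600 = 8909 - 600 = 8309$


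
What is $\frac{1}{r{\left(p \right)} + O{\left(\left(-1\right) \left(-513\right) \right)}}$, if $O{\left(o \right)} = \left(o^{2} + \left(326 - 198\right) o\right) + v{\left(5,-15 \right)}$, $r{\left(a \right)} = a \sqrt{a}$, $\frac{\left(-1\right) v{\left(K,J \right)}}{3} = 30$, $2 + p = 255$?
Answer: $\frac{328743}{108055765772} - \frac{253 \sqrt{253}}{108055765772} \approx 3.0051 \cdot 10^{-6}$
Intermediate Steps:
$p = 253$ ($p = -2 + 255 = 253$)
$v{\left(K,J \right)} = -90$ ($v{\left(K,J \right)} = \left(-3\right) 30 = -90$)
$r{\left(a \right)} = a^{\frac{3}{2}}$
$O{\left(o \right)} = -90 + o^{2} + 128 o$ ($O{\left(o \right)} = \left(o^{2} + \left(326 - 198\right) o\right) - 90 = \left(o^{2} + 128 o\right) - 90 = -90 + o^{2} + 128 o$)
$\frac{1}{r{\left(p \right)} + O{\left(\left(-1\right) \left(-513\right) \right)}} = \frac{1}{253^{\frac{3}{2}} + \left(-90 + \left(\left(-1\right) \left(-513\right)\right)^{2} + 128 \left(\left(-1\right) \left(-513\right)\right)\right)} = \frac{1}{253 \sqrt{253} + \left(-90 + 513^{2} + 128 \cdot 513\right)} = \frac{1}{253 \sqrt{253} + \left(-90 + 263169 + 65664\right)} = \frac{1}{253 \sqrt{253} + 328743} = \frac{1}{328743 + 253 \sqrt{253}}$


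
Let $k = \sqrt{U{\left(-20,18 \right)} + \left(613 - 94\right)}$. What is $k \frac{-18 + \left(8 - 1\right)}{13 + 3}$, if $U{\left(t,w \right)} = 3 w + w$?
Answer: $- \frac{11 \sqrt{591}}{16} \approx -16.713$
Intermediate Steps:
$U{\left(t,w \right)} = 4 w$
$k = \sqrt{591}$ ($k = \sqrt{4 \cdot 18 + \left(613 - 94\right)} = \sqrt{72 + 519} = \sqrt{591} \approx 24.31$)
$k \frac{-18 + \left(8 - 1\right)}{13 + 3} = \sqrt{591} \frac{-18 + \left(8 - 1\right)}{13 + 3} = \sqrt{591} \frac{-18 + \left(8 - 1\right)}{16} = \sqrt{591} \left(-18 + 7\right) \frac{1}{16} = \sqrt{591} \left(\left(-11\right) \frac{1}{16}\right) = \sqrt{591} \left(- \frac{11}{16}\right) = - \frac{11 \sqrt{591}}{16}$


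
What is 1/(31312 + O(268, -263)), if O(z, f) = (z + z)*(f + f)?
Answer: -1/250624 ≈ -3.9900e-6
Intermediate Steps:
O(z, f) = 4*f*z (O(z, f) = (2*z)*(2*f) = 4*f*z)
1/(31312 + O(268, -263)) = 1/(31312 + 4*(-263)*268) = 1/(31312 - 281936) = 1/(-250624) = -1/250624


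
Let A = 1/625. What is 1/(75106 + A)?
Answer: 625/46941251 ≈ 1.3315e-5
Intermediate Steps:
A = 1/625 ≈ 0.0016000
1/(75106 + A) = 1/(75106 + 1/625) = 1/(46941251/625) = 625/46941251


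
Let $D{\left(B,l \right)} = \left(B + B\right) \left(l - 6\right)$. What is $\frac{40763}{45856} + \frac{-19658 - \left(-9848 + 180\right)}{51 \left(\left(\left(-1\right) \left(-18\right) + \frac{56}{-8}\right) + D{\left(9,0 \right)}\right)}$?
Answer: $\frac{219918667}{75616544} \approx 2.9083$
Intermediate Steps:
$D{\left(B,l \right)} = 2 B \left(-6 + l\right)$
$\frac{40763}{45856} + \frac{-19658 - \left(-9848 + 180\right)}{51 \left(\left(\left(-1\right) \left(-18\right) + \frac{56}{-8}\right) + D{\left(9,0 \right)}\right)} = \frac{40763}{45856} + \frac{-19658 - \left(-9848 + 180\right)}{51 \left(\left(\left(-1\right) \left(-18\right) + \frac{56}{-8}\right) + 2 \cdot 9 \left(-6 + 0\right)\right)} = 40763 \cdot \frac{1}{45856} + \frac{-19658 - -9668}{51 \left(\left(18 + 56 \left(- \frac{1}{8}\right)\right) + 2 \cdot 9 \left(-6\right)\right)} = \frac{40763}{45856} + \frac{-19658 + 9668}{51 \left(\left(18 - 7\right) - 108\right)} = \frac{40763}{45856} - \frac{9990}{51 \left(11 - 108\right)} = \frac{40763}{45856} - \frac{9990}{51 \left(-97\right)} = \frac{40763}{45856} - \frac{9990}{-4947} = \frac{40763}{45856} - - \frac{3330}{1649} = \frac{40763}{45856} + \frac{3330}{1649} = \frac{219918667}{75616544}$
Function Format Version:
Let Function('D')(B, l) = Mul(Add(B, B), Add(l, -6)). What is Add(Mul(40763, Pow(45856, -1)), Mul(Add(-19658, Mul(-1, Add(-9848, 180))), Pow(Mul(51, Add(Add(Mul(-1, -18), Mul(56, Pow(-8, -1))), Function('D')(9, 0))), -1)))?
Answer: Rational(219918667, 75616544) ≈ 2.9083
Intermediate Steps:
Function('D')(B, l) = Mul(2, B, Add(-6, l)) (Function('D')(B, l) = Mul(Mul(2, B), Add(-6, l)) = Mul(2, B, Add(-6, l)))
Add(Mul(40763, Pow(45856, -1)), Mul(Add(-19658, Mul(-1, Add(-9848, 180))), Pow(Mul(51, Add(Add(Mul(-1, -18), Mul(56, Pow(-8, -1))), Function('D')(9, 0))), -1))) = Add(Mul(40763, Pow(45856, -1)), Mul(Add(-19658, Mul(-1, Add(-9848, 180))), Pow(Mul(51, Add(Add(Mul(-1, -18), Mul(56, Pow(-8, -1))), Mul(2, 9, Add(-6, 0)))), -1))) = Add(Mul(40763, Rational(1, 45856)), Mul(Add(-19658, Mul(-1, -9668)), Pow(Mul(51, Add(Add(18, Mul(56, Rational(-1, 8))), Mul(2, 9, -6))), -1))) = Add(Rational(40763, 45856), Mul(Add(-19658, 9668), Pow(Mul(51, Add(Add(18, -7), -108)), -1))) = Add(Rational(40763, 45856), Mul(-9990, Pow(Mul(51, Add(11, -108)), -1))) = Add(Rational(40763, 45856), Mul(-9990, Pow(Mul(51, -97), -1))) = Add(Rational(40763, 45856), Mul(-9990, Pow(-4947, -1))) = Add(Rational(40763, 45856), Mul(-9990, Rational(-1, 4947))) = Add(Rational(40763, 45856), Rational(3330, 1649)) = Rational(219918667, 75616544)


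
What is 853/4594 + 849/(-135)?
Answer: -1261717/206730 ≈ -6.1032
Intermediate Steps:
853/4594 + 849/(-135) = 853*(1/4594) + 849*(-1/135) = 853/4594 - 283/45 = -1261717/206730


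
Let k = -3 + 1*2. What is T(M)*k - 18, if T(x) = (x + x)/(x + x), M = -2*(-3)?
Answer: -19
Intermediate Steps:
M = 6
k = -1 (k = -3 + 2 = -1)
T(x) = 1 (T(x) = (2*x)/((2*x)) = (2*x)*(1/(2*x)) = 1)
T(M)*k - 18 = 1*(-1) - 18 = -1 - 18 = -19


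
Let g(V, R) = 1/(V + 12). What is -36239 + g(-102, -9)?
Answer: -3261511/90 ≈ -36239.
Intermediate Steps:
g(V, R) = 1/(12 + V)
-36239 + g(-102, -9) = -36239 + 1/(12 - 102) = -36239 + 1/(-90) = -36239 - 1/90 = -3261511/90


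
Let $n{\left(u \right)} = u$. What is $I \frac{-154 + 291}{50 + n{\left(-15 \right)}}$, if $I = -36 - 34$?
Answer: $-274$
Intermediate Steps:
$I = -70$
$I \frac{-154 + 291}{50 + n{\left(-15 \right)}} = - 70 \frac{-154 + 291}{50 - 15} = - 70 \cdot \frac{137}{35} = - 70 \cdot 137 \cdot \frac{1}{35} = \left(-70\right) \frac{137}{35} = -274$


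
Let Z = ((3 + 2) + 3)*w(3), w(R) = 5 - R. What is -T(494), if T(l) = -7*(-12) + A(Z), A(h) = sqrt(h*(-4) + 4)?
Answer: -84 - 2*I*sqrt(15) ≈ -84.0 - 7.746*I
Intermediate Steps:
Z = 16 (Z = ((3 + 2) + 3)*(5 - 1*3) = (5 + 3)*(5 - 3) = 8*2 = 16)
A(h) = sqrt(4 - 4*h) (A(h) = sqrt(-4*h + 4) = sqrt(4 - 4*h))
T(l) = 84 + 2*I*sqrt(15) (T(l) = -7*(-12) + 2*sqrt(1 - 1*16) = 84 + 2*sqrt(1 - 16) = 84 + 2*sqrt(-15) = 84 + 2*(I*sqrt(15)) = 84 + 2*I*sqrt(15))
-T(494) = -(84 + 2*I*sqrt(15)) = -84 - 2*I*sqrt(15)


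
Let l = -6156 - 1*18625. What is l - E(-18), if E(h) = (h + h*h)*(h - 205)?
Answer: 43457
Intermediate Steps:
E(h) = (-205 + h)*(h + h²) (E(h) = (h + h²)*(-205 + h) = (-205 + h)*(h + h²))
l = -24781 (l = -6156 - 18625 = -24781)
l - E(-18) = -24781 - (-18)*(-205 + (-18)² - 204*(-18)) = -24781 - (-18)*(-205 + 324 + 3672) = -24781 - (-18)*3791 = -24781 - 1*(-68238) = -24781 + 68238 = 43457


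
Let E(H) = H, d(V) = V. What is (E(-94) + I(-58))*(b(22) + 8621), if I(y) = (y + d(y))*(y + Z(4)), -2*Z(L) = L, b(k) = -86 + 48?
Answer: 58930878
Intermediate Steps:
b(k) = -38
Z(L) = -L/2
I(y) = 2*y*(-2 + y) (I(y) = (y + y)*(y - ½*4) = (2*y)*(y - 2) = (2*y)*(-2 + y) = 2*y*(-2 + y))
(E(-94) + I(-58))*(b(22) + 8621) = (-94 + 2*(-58)*(-2 - 58))*(-38 + 8621) = (-94 + 2*(-58)*(-60))*8583 = (-94 + 6960)*8583 = 6866*8583 = 58930878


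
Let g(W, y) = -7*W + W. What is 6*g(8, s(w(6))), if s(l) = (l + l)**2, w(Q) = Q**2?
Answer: -288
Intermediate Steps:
s(l) = 4*l**2 (s(l) = (2*l)**2 = 4*l**2)
g(W, y) = -6*W
6*g(8, s(w(6))) = 6*(-6*8) = 6*(-48) = -288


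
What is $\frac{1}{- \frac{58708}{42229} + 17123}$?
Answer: $\frac{42229}{723028459} \approx 5.8406 \cdot 10^{-5}$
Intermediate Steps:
$\frac{1}{- \frac{58708}{42229} + 17123} = \frac{1}{\frac{723028459}{42229}} = \frac{42229}{723028459}$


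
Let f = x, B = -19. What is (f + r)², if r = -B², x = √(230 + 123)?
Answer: (-361 + √353)² ≈ 1.1711e+5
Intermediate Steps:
x = √353 ≈ 18.788
f = √353 ≈ 18.788
r = -361 (r = -1*(-19)² = -1*361 = -361)
(f + r)² = (√353 - 361)² = (-361 + √353)²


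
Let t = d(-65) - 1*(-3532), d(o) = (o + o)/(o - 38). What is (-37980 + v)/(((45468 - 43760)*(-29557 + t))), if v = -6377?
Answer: 4568771/4578200060 ≈ 0.00099794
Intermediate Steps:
d(o) = 2*o/(-38 + o) (d(o) = (2*o)/(-38 + o) = 2*o/(-38 + o))
t = 363926/103 (t = 2*(-65)/(-38 - 65) - 1*(-3532) = 2*(-65)/(-103) + 3532 = 2*(-65)*(-1/103) + 3532 = 130/103 + 3532 = 363926/103 ≈ 3533.3)
(-37980 + v)/(((45468 - 43760)*(-29557 + t))) = (-37980 - 6377)/(((45468 - 43760)*(-29557 + 363926/103))) = -44357/(1708*(-2680445/103)) = -44357/(-4578200060/103) = -44357*(-103/4578200060) = 4568771/4578200060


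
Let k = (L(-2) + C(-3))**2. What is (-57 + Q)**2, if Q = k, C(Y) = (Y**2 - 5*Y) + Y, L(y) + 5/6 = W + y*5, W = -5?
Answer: 1190281/1296 ≈ 918.43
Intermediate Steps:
L(y) = -35/6 + 5*y (L(y) = -5/6 + (-5 + y*5) = -5/6 + (-5 + 5*y) = -35/6 + 5*y)
C(Y) = Y**2 - 4*Y
k = 961/36 (k = ((-35/6 + 5*(-2)) - 3*(-4 - 3))**2 = ((-35/6 - 10) - 3*(-7))**2 = (-95/6 + 21)**2 = (31/6)**2 = 961/36 ≈ 26.694)
Q = 961/36 ≈ 26.694
(-57 + Q)**2 = (-57 + 961/36)**2 = (-1091/36)**2 = 1190281/1296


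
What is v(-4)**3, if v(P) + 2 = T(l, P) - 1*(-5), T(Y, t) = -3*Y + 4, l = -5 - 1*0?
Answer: 10648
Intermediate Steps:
l = -5 (l = -5 + 0 = -5)
T(Y, t) = 4 - 3*Y
v(P) = 22 (v(P) = -2 + ((4 - 3*(-5)) - 1*(-5)) = -2 + ((4 + 15) + 5) = -2 + (19 + 5) = -2 + 24 = 22)
v(-4)**3 = 22**3 = 10648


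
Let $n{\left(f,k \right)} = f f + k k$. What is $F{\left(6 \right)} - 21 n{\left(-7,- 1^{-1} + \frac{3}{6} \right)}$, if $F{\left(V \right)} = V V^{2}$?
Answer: $- \frac{3273}{4} \approx -818.25$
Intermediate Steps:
$n{\left(f,k \right)} = f^{2} + k^{2}$
$F{\left(V \right)} = V^{3}$
$F{\left(6 \right)} - 21 n{\left(-7,- 1^{-1} + \frac{3}{6} \right)} = 6^{3} - 21 \left(\left(-7\right)^{2} + \left(- 1^{-1} + \frac{3}{6}\right)^{2}\right) = 216 - 21 \left(49 + \left(\left(-1\right) 1 + 3 \cdot \frac{1}{6}\right)^{2}\right) = 216 - 21 \left(49 + \left(-1 + \frac{1}{2}\right)^{2}\right) = 216 - 21 \left(49 + \left(- \frac{1}{2}\right)^{2}\right) = 216 - 21 \left(49 + \frac{1}{4}\right) = 216 - \frac{4137}{4} = - \frac{3273}{4}$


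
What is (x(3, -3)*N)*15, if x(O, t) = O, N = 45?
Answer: 2025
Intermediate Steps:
(x(3, -3)*N)*15 = (3*45)*15 = 135*15 = 2025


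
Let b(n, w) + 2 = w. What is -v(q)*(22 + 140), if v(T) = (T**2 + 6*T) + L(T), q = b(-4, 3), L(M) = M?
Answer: -1296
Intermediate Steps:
b(n, w) = -2 + w
q = 1 (q = -2 + 3 = 1)
v(T) = T**2 + 7*T (v(T) = (T**2 + 6*T) + T = T**2 + 7*T)
-v(q)*(22 + 140) = -1*(7 + 1)*(22 + 140) = -1*8*162 = -8*162 = -1*1296 = -1296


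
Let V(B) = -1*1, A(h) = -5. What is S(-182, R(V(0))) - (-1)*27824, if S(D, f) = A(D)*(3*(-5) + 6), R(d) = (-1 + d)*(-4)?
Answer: 27869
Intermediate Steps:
V(B) = -1
R(d) = 4 - 4*d
S(D, f) = 45 (S(D, f) = -5*(3*(-5) + 6) = -5*(-15 + 6) = -5*(-9) = 45)
S(-182, R(V(0))) - (-1)*27824 = 45 - (-1)*27824 = 45 - 1*(-27824) = 45 + 27824 = 27869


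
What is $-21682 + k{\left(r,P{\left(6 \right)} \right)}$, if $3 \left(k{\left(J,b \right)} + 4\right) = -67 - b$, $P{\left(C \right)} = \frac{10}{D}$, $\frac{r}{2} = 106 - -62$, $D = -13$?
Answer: $- \frac{282205}{13} \approx -21708.0$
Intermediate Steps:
$r = 336$ ($r = 2 \left(106 - -62\right) = 2 \left(106 + 62\right) = 2 \cdot 168 = 336$)
$P{\left(C \right)} = - \frac{10}{13}$ ($P{\left(C \right)} = \frac{10}{-13} = 10 \left(- \frac{1}{13}\right) = - \frac{10}{13}$)
$k{\left(J,b \right)} = - \frac{79}{3} - \frac{b}{3}$ ($k{\left(J,b \right)} = -4 + \frac{-67 - b}{3} = -4 - \left(\frac{67}{3} + \frac{b}{3}\right) = - \frac{79}{3} - \frac{b}{3}$)
$-21682 + k{\left(r,P{\left(6 \right)} \right)} = -21682 - \frac{339}{13} = - \frac{282205}{13}$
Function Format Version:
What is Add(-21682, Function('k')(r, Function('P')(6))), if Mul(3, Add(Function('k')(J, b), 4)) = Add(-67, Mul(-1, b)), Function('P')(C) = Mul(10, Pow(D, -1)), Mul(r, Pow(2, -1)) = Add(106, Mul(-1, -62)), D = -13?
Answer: Rational(-282205, 13) ≈ -21708.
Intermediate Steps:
r = 336 (r = Mul(2, Add(106, Mul(-1, -62))) = Mul(2, Add(106, 62)) = Mul(2, 168) = 336)
Function('P')(C) = Rational(-10, 13) (Function('P')(C) = Mul(10, Pow(-13, -1)) = Mul(10, Rational(-1, 13)) = Rational(-10, 13))
Function('k')(J, b) = Add(Rational(-79, 3), Mul(Rational(-1, 3), b)) (Function('k')(J, b) = Add(-4, Mul(Rational(1, 3), Add(-67, Mul(-1, b)))) = Add(-4, Add(Rational(-67, 3), Mul(Rational(-1, 3), b))) = Add(Rational(-79, 3), Mul(Rational(-1, 3), b)))
Add(-21682, Function('k')(r, Function('P')(6))) = Add(-21682, Add(Rational(-79, 3), Mul(Rational(-1, 3), Rational(-10, 13)))) = Add(-21682, Add(Rational(-79, 3), Rational(10, 39))) = Add(-21682, Rational(-339, 13)) = Rational(-282205, 13)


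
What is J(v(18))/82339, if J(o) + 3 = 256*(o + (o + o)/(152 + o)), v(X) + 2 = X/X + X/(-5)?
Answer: -4409391/303419215 ≈ -0.014532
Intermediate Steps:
v(X) = -1 - X/5 (v(X) = -2 + (X/X + X/(-5)) = -2 + (1 + X*(-⅕)) = -2 + (1 - X/5) = -1 - X/5)
J(o) = -3 + 256*o + 512*o/(152 + o) (J(o) = -3 + 256*(o + (o + o)/(152 + o)) = -3 + 256*(o + (2*o)/(152 + o)) = -3 + 256*(o + 2*o/(152 + o)) = -3 + (256*o + 512*o/(152 + o)) = -3 + 256*o + 512*o/(152 + o))
J(v(18))/82339 = ((-456 + 256*(-1 - ⅕*18)² + 39421*(-1 - ⅕*18))/(152 + (-1 - ⅕*18)))/82339 = ((-456 + 256*(-1 - 18/5)² + 39421*(-1 - 18/5))/(152 + (-1 - 18/5)))*(1/82339) = ((-456 + 256*(-23/5)² + 39421*(-23/5))/(152 - 23/5))*(1/82339) = ((-456 + 256*(529/25) - 906683/5)/(737/5))*(1/82339) = (5*(-456 + 135424/25 - 906683/5)/737)*(1/82339) = ((5/737)*(-4409391/25))*(1/82339) = -4409391/3685*1/82339 = -4409391/303419215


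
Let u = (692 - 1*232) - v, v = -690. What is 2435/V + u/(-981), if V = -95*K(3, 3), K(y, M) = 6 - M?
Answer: -181099/18639 ≈ -9.7161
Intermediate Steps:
u = 1150 (u = (692 - 1*232) - 1*(-690) = (692 - 232) + 690 = 460 + 690 = 1150)
V = -285 (V = -95*(6 - 1*3) = -95*(6 - 3) = -95*3 = -285)
2435/V + u/(-981) = 2435/(-285) + 1150/(-981) = 2435*(-1/285) + 1150*(-1/981) = -487/57 - 1150/981 = -181099/18639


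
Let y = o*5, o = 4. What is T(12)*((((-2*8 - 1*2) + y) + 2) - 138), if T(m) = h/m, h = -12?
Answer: 134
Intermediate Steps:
y = 20 (y = 4*5 = 20)
T(m) = -12/m
T(12)*((((-2*8 - 1*2) + y) + 2) - 138) = (-12/12)*((((-2*8 - 1*2) + 20) + 2) - 138) = (-12*1/12)*((((-16 - 2) + 20) + 2) - 138) = -(((-18 + 20) + 2) - 138) = -((2 + 2) - 138) = -(4 - 138) = -1*(-134) = 134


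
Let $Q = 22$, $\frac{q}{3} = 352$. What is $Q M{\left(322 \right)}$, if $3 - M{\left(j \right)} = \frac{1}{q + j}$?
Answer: $\frac{45463}{689} \approx 65.984$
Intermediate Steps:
$q = 1056$ ($q = 3 \cdot 352 = 1056$)
$M{\left(j \right)} = 3 - \frac{1}{1056 + j}$
$Q M{\left(322 \right)} = 22 \frac{3167 + 3 \cdot 322}{1056 + 322} = 22 \frac{3167 + 966}{1378} = 22 \cdot \frac{1}{1378} \cdot 4133 = 22 \cdot \frac{4133}{1378} = \frac{45463}{689}$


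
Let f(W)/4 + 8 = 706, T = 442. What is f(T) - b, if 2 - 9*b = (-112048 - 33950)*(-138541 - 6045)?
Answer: 21109291954/9 ≈ 2.3455e+9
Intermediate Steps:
b = -21109266826/9 (b = 2/9 - (-112048 - 33950)*(-138541 - 6045)/9 = 2/9 - (-16222)*(-144586) = 2/9 - 1/9*21109266828 = 2/9 - 2345474092 = -21109266826/9 ≈ -2.3455e+9)
f(W) = 2792 (f(W) = -32 + 4*706 = -32 + 2824 = 2792)
f(T) - b = 2792 - 1*(-21109266826/9) = 2792 + 21109266826/9 = 21109291954/9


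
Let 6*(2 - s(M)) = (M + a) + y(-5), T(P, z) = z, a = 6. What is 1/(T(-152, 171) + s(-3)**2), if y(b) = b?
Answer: 9/1588 ≈ 0.0056675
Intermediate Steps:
s(M) = 11/6 - M/6 (s(M) = 2 - ((M + 6) - 5)/6 = 2 - ((6 + M) - 5)/6 = 2 - (1 + M)/6 = 2 + (-1/6 - M/6) = 11/6 - M/6)
1/(T(-152, 171) + s(-3)**2) = 1/(171 + (11/6 - 1/6*(-3))**2) = 1/(171 + (11/6 + 1/2)**2) = 1/(171 + (7/3)**2) = 1/(171 + 49/9) = 1/(1588/9) = 9/1588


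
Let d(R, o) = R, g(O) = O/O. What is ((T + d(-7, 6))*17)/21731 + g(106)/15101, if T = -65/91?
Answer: -13710601/2297118817 ≈ -0.0059686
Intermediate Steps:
g(O) = 1
T = -5/7 (T = -65*1/91 = -5/7 ≈ -0.71429)
((T + d(-7, 6))*17)/21731 + g(106)/15101 = ((-5/7 - 7)*17)/21731 + 1/15101 = -54/7*17*(1/21731) + 1*(1/15101) = -918/7*1/21731 + 1/15101 = -918/152117 + 1/15101 = -13710601/2297118817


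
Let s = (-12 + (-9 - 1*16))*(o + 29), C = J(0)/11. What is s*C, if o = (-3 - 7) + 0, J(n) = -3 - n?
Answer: 2109/11 ≈ 191.73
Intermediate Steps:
o = -10 (o = -10 + 0 = -10)
C = -3/11 (C = (-3 - 1*0)/11 = (-3 + 0)*(1/11) = -3*1/11 = -3/11 ≈ -0.27273)
s = -703 (s = (-12 + (-9 - 1*16))*(-10 + 29) = (-12 + (-9 - 16))*19 = (-12 - 25)*19 = -37*19 = -703)
s*C = -703*(-3/11) = 2109/11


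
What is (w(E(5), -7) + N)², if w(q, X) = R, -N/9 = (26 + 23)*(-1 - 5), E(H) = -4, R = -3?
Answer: 6985449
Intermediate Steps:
N = 2646 (N = -9*(26 + 23)*(-1 - 5) = -441*(-6) = -9*(-294) = 2646)
w(q, X) = -3
(w(E(5), -7) + N)² = (-3 + 2646)² = 2643² = 6985449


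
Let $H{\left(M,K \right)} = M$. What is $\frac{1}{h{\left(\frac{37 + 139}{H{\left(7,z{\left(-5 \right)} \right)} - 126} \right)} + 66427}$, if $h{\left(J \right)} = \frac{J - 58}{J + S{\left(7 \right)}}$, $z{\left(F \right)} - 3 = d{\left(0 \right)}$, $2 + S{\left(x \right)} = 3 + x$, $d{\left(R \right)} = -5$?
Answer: $\frac{388}{25770137} \approx 1.5056 \cdot 10^{-5}$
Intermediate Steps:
$S{\left(x \right)} = 1 + x$ ($S{\left(x \right)} = -2 + \left(3 + x\right) = 1 + x$)
$z{\left(F \right)} = -2$ ($z{\left(F \right)} = 3 - 5 = -2$)
$h{\left(J \right)} = \frac{-58 + J}{8 + J}$ ($h{\left(J \right)} = \frac{J - 58}{J + \left(1 + 7\right)} = \frac{-58 + J}{J + 8} = \frac{-58 + J}{8 + J}$)
$\frac{1}{h{\left(\frac{37 + 139}{H{\left(7,z{\left(-5 \right)} \right)} - 126} \right)} + 66427} = \frac{1}{\frac{-58 + \frac{37 + 139}{7 - 126}}{8 + \frac{37 + 139}{7 - 126}} + 66427} = \frac{1}{\frac{-58 + \frac{176}{-119}}{8 + \frac{176}{-119}} + 66427} = \frac{1}{\frac{-58 + 176 \left(- \frac{1}{119}\right)}{8 + 176 \left(- \frac{1}{119}\right)} + 66427} = \frac{1}{\frac{-58 - \frac{176}{119}}{8 - \frac{176}{119}} + 66427} = \frac{1}{\frac{1}{\frac{776}{119}} \left(- \frac{7078}{119}\right) + 66427} = \frac{1}{\frac{119}{776} \left(- \frac{7078}{119}\right) + 66427} = \frac{1}{- \frac{3539}{388} + 66427} = \frac{1}{\frac{25770137}{388}} = \frac{388}{25770137}$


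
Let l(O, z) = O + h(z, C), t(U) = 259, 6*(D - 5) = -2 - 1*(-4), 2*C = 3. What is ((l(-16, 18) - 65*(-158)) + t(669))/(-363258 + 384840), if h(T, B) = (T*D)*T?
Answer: 12241/21582 ≈ 0.56719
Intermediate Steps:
C = 3/2 (C = (½)*3 = 3/2 ≈ 1.5000)
D = 16/3 (D = 5 + (-2 - 1*(-4))/6 = 5 + (-2 + 4)/6 = 5 + (⅙)*2 = 5 + ⅓ = 16/3 ≈ 5.3333)
h(T, B) = 16*T²/3 (h(T, B) = (T*(16/3))*T = (16*T/3)*T = 16*T²/3)
l(O, z) = O + 16*z²/3
((l(-16, 18) - 65*(-158)) + t(669))/(-363258 + 384840) = (((-16 + (16/3)*18²) - 65*(-158)) + 259)/(-363258 + 384840) = (((-16 + (16/3)*324) + 10270) + 259)/21582 = (((-16 + 1728) + 10270) + 259)*(1/21582) = ((1712 + 10270) + 259)*(1/21582) = (11982 + 259)*(1/21582) = 12241*(1/21582) = 12241/21582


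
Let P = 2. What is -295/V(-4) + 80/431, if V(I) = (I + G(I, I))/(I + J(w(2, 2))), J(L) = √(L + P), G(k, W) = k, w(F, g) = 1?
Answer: -126985/862 + 295*√3/8 ≈ -83.445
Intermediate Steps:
J(L) = √(2 + L) (J(L) = √(L + 2) = √(2 + L))
V(I) = 2*I/(I + √3) (V(I) = (I + I)/(I + √(2 + 1)) = (2*I)/(I + √3) = 2*I/(I + √3))
-295/V(-4) + 80/431 = -(295/2 - 295*√3/8) + 80/431 = -(295/2 - 295*√3/8) + 80*(1/431) = -295*(½ - √3/8) + 80/431 = (-295/2 + 295*√3/8) + 80/431 = -126985/862 + 295*√3/8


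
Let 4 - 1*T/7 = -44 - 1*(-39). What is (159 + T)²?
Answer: 49284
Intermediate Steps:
T = 63 (T = 28 - 7*(-44 - 1*(-39)) = 28 - 7*(-44 + 39) = 28 - 7*(-5) = 28 + 35 = 63)
(159 + T)² = (159 + 63)² = 222² = 49284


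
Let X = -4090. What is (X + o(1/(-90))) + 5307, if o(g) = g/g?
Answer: 1218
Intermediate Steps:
o(g) = 1
(X + o(1/(-90))) + 5307 = (-4090 + 1) + 5307 = -4089 + 5307 = 1218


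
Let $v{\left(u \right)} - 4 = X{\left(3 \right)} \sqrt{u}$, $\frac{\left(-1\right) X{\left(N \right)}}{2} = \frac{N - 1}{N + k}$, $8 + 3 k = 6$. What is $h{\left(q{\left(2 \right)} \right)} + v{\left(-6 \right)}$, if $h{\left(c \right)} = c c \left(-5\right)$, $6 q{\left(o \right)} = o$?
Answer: $\frac{31}{9} - \frac{12 i \sqrt{6}}{7} \approx 3.4444 - 4.1991 i$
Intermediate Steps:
$k = - \frac{2}{3}$ ($k = - \frac{8}{3} + \frac{1}{3} \cdot 6 = - \frac{8}{3} + 2 = - \frac{2}{3} \approx -0.66667$)
$q{\left(o \right)} = \frac{o}{6}$
$X{\left(N \right)} = - \frac{2 \left(-1 + N\right)}{- \frac{2}{3} + N}$ ($X{\left(N \right)} = - 2 \frac{N - 1}{N - \frac{2}{3}} = - 2 \frac{-1 + N}{- \frac{2}{3} + N} = - \frac{2 \left(-1 + N\right)}{- \frac{2}{3} + N}$)
$v{\left(u \right)} = 4 - \frac{12 \sqrt{u}}{7}$ ($v{\left(u \right)} = 4 + \frac{6 \left(1 - 3\right)}{-2 + 3 \cdot 3} \sqrt{u} = 4 + \frac{6 \left(1 - 3\right)}{-2 + 9} \sqrt{u} = 4 + 6 \cdot \frac{1}{7} \left(-2\right) \sqrt{u} = 4 - \frac{12 \sqrt{u}}{7}$)
$h{\left(c \right)} = - 5 c^{2}$ ($h{\left(c \right)} = c^{2} \left(-5\right) = - 5 c^{2}$)
$h{\left(q{\left(2 \right)} \right)} + v{\left(-6 \right)} = - 5 \left(\frac{1}{6} \cdot 2\right)^{2} + \left(4 - \frac{12 \sqrt{-6}}{7}\right) = - \frac{5}{9} + \left(4 - \frac{12 i \sqrt{6}}{7}\right) = \frac{31}{9} - \frac{12 i \sqrt{6}}{7}$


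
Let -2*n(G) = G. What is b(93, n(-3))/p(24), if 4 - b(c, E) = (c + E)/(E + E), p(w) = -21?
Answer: 55/42 ≈ 1.3095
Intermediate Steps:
n(G) = -G/2
b(c, E) = 4 - (E + c)/(2*E) (b(c, E) = 4 - (c + E)/(E + E) = 4 - (E + c)/(2*E))
b(93, n(-3))/p(24) = ((-1*93 + 7*(-½*(-3)))/(2*((-½*(-3)))))/(-21) = ((-93 + 7*(3/2))/(2*(3/2)))*(-1/21) = ((½)*(⅔)*(-93 + 21/2))*(-1/21) = ((½)*(⅔)*(-165/2))*(-1/21) = -55/2*(-1/21) = 55/42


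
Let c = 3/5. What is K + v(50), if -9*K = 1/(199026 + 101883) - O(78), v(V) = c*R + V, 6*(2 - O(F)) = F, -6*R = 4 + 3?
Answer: 1302033233/27081810 ≈ 48.078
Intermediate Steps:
c = ⅗ (c = 3*(⅕) = ⅗ ≈ 0.60000)
R = -7/6 (R = -(4 + 3)/6 = -⅙*7 = -7/6 ≈ -1.1667)
O(F) = 2 - F/6
v(V) = -7/10 + V (v(V) = (⅗)*(-7/6) + V = -7/10 + V)
K = -3310000/2708181 (K = -(1/(199026 + 101883) - (2 - ⅙*78))/9 = -(1/300909 - (2 - 13))/9 = -(1/300909 - 1*(-11))/9 = -(1/300909 + 11)/9 = -⅑*3310000/300909 = -3310000/2708181 ≈ -1.2222)
K + v(50) = -3310000/2708181 + (-7/10 + 50) = -3310000/2708181 + 493/10 = 1302033233/27081810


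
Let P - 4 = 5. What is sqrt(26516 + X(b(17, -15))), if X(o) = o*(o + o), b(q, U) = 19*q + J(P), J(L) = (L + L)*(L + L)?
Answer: sqrt(863734) ≈ 929.37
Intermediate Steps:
P = 9 (P = 4 + 5 = 9)
J(L) = 4*L**2 (J(L) = (2*L)*(2*L) = 4*L**2)
b(q, U) = 324 + 19*q (b(q, U) = 19*q + 4*9**2 = 19*q + 4*81 = 19*q + 324 = 324 + 19*q)
X(o) = 2*o**2 (X(o) = o*(2*o) = 2*o**2)
sqrt(26516 + X(b(17, -15))) = sqrt(26516 + 2*(324 + 19*17)**2) = sqrt(26516 + 2*(324 + 323)**2) = sqrt(26516 + 2*647**2) = sqrt(26516 + 2*418609) = sqrt(26516 + 837218) = sqrt(863734)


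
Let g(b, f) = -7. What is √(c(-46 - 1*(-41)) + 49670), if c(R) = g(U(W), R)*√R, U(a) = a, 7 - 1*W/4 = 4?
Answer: √(49670 - 7*I*√5) ≈ 222.87 - 0.0351*I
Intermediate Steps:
W = 12 (W = 28 - 4*4 = 28 - 16 = 12)
c(R) = -7*√R
√(c(-46 - 1*(-41)) + 49670) = √(-7*√(-46 - 1*(-41)) + 49670) = √(-7*√(-46 + 41) + 49670) = √(-7*I*√5 + 49670) = √(49670 - 7*I*√5)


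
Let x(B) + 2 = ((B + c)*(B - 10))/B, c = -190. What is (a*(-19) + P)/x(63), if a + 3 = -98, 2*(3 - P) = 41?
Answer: -239589/13714 ≈ -17.470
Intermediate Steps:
P = -35/2 (P = 3 - 1/2*41 = 3 - 41/2 = -35/2 ≈ -17.500)
a = -101 (a = -3 - 98 = -101)
x(B) = -2 + (-190 + B)*(-10 + B)/B (x(B) = -2 + ((B - 190)*(B - 10))/B = -2 + ((-190 + B)*(-10 + B))/B = -2 + (-190 + B)*(-10 + B)/B)
(a*(-19) + P)/x(63) = (-101*(-19) - 35/2)/(-202 + 63 + 1900/63) = (1919 - 35/2)/(-202 + 63 + 1900*(1/63)) = 3803/(2*(-202 + 63 + 1900/63)) = 3803/(2*(-6857/63)) = (3803/2)*(-63/6857) = -239589/13714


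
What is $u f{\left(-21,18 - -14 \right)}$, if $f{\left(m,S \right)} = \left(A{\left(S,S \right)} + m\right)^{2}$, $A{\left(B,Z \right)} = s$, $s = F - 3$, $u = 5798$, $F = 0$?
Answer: $3339648$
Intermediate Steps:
$s = -3$ ($s = 0 - 3 = -3$)
$A{\left(B,Z \right)} = -3$
$f{\left(m,S \right)} = \left(-3 + m\right)^{2}$
$u f{\left(-21,18 - -14 \right)} = 5798 \left(-3 - 21\right)^{2} = 5798 \left(-24\right)^{2} = 5798 \cdot 576 = 3339648$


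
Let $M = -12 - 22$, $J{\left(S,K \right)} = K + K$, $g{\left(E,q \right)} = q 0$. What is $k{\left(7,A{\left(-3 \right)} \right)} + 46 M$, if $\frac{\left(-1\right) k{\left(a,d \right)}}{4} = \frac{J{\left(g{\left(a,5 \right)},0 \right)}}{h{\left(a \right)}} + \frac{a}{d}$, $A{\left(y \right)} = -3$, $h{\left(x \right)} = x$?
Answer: $- \frac{4664}{3} \approx -1554.7$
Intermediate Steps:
$g{\left(E,q \right)} = 0$
$J{\left(S,K \right)} = 2 K$
$M = -34$ ($M = -12 - 22 = -34$)
$k{\left(a,d \right)} = - \frac{4 a}{d}$ ($k{\left(a,d \right)} = - 4 \left(\frac{2 \cdot 0}{a} + \frac{a}{d}\right) = - 4 \left(\frac{0}{a} + \frac{a}{d}\right) = - 4 \left(0 + \frac{a}{d}\right) = - 4 \frac{a}{d} = - \frac{4 a}{d}$)
$k{\left(7,A{\left(-3 \right)} \right)} + 46 M = \left(-4\right) 7 \frac{1}{-3} + 46 \left(-34\right) = \left(-4\right) 7 \left(- \frac{1}{3}\right) - 1564 = \frac{28}{3} - 1564 = - \frac{4664}{3}$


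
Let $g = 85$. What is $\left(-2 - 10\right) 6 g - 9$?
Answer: $-6129$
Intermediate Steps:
$\left(-2 - 10\right) 6 g - 9 = \left(-2 - 10\right) 6 \cdot 85 - 9 = \left(-12\right) 6 \cdot 85 - 9 = \left(-72\right) 85 - 9 = -6120 - 9 = -6129$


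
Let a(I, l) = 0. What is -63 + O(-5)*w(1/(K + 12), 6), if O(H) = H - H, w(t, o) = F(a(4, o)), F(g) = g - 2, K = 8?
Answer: -63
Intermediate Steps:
F(g) = -2 + g
w(t, o) = -2 (w(t, o) = -2 + 0 = -2)
O(H) = 0
-63 + O(-5)*w(1/(K + 12), 6) = -63 + 0*(-2) = -63 + 0 = -63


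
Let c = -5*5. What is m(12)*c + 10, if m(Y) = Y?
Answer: -290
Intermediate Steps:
c = -25
m(12)*c + 10 = 12*(-25) + 10 = -300 + 10 = -290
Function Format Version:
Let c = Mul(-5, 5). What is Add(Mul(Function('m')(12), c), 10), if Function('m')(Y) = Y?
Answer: -290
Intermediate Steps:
c = -25
Add(Mul(Function('m')(12), c), 10) = Add(Mul(12, -25), 10) = Add(-300, 10) = -290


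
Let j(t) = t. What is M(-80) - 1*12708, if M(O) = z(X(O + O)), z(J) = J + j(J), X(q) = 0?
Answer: -12708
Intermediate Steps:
z(J) = 2*J (z(J) = J + J = 2*J)
M(O) = 0 (M(O) = 2*0 = 0)
M(-80) - 1*12708 = 0 - 1*12708 = 0 - 12708 = -12708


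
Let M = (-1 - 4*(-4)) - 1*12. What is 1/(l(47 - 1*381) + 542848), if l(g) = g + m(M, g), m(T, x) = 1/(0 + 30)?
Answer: 30/16275421 ≈ 1.8433e-6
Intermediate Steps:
M = 3 (M = (-1 + 16) - 12 = 15 - 12 = 3)
m(T, x) = 1/30
l(g) = 1/30 + g (l(g) = g + 1/30 = 1/30 + g)
1/(l(47 - 1*381) + 542848) = 1/((1/30 + (47 - 1*381)) + 542848) = 1/((1/30 + (47 - 381)) + 542848) = 1/((1/30 - 334) + 542848) = 1/(-10019/30 + 542848) = 1/(16275421/30) = 30/16275421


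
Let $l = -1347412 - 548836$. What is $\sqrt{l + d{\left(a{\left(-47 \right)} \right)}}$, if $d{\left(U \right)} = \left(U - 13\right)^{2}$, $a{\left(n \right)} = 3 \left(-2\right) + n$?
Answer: $2 i \sqrt{472973} \approx 1375.5 i$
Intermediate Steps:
$a{\left(n \right)} = -6 + n$
$l = -1896248$
$d{\left(U \right)} = \left(-13 + U\right)^{2}$
$\sqrt{l + d{\left(a{\left(-47 \right)} \right)}} = \sqrt{-1896248 + \left(-13 - 53\right)^{2}} = \sqrt{-1896248 + \left(-66\right)^{2}} = \sqrt{-1896248 + 4356} = \sqrt{-1891892} = 2 i \sqrt{472973}$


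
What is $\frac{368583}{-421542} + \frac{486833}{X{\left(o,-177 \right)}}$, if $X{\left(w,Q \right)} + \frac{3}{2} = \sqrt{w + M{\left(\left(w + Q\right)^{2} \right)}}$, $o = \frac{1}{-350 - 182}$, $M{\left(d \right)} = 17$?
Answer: $\frac{27293852028935}{551236422} + \frac{486833 \sqrt{1202719}}{3923} \approx 1.8561 \cdot 10^{5}$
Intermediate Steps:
$o = - \frac{1}{532}$ ($o = \frac{1}{-532} = - \frac{1}{532} \approx -0.0018797$)
$X{\left(w,Q \right)} = - \frac{3}{2} + \sqrt{17 + w}$ ($X{\left(w,Q \right)} = - \frac{3}{2} + \sqrt{w + 17} = - \frac{3}{2} + \sqrt{17 + w}$)
$\frac{368583}{-421542} + \frac{486833}{X{\left(o,-177 \right)}} = \frac{368583}{-421542} + \frac{486833}{- \frac{3}{2} + \sqrt{17 - \frac{1}{532}}} = 368583 \left(- \frac{1}{421542}\right) + \frac{486833}{- \frac{3}{2} + \sqrt{\frac{9043}{532}}} = - \frac{122861}{140514} + \frac{486833}{- \frac{3}{2} + \frac{\sqrt{1202719}}{266}}$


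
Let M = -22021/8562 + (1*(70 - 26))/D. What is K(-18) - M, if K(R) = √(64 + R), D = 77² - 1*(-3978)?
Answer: 217785319/84823734 + √46 ≈ 9.3498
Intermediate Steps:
D = 9907 (D = 5929 + 3978 = 9907)
M = -217785319/84823734 (M = -22021/8562 + (1*(70 - 26))/9907 = -22021*1/8562 + (1*44)*(1/9907) = -22021/8562 + 44*(1/9907) = -22021/8562 + 44/9907 = -217785319/84823734 ≈ -2.5675)
K(-18) - M = √(64 - 18) - 1*(-217785319/84823734) = √46 + 217785319/84823734 = 217785319/84823734 + √46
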